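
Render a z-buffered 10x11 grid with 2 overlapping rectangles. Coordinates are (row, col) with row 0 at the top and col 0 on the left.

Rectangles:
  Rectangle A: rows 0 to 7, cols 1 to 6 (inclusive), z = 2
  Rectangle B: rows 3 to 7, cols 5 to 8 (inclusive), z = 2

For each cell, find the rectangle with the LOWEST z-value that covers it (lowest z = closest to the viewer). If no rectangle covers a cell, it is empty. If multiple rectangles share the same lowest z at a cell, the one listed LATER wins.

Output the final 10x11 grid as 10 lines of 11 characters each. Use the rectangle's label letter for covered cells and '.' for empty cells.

.AAAAAA....
.AAAAAA....
.AAAAAA....
.AAAABBBB..
.AAAABBBB..
.AAAABBBB..
.AAAABBBB..
.AAAABBBB..
...........
...........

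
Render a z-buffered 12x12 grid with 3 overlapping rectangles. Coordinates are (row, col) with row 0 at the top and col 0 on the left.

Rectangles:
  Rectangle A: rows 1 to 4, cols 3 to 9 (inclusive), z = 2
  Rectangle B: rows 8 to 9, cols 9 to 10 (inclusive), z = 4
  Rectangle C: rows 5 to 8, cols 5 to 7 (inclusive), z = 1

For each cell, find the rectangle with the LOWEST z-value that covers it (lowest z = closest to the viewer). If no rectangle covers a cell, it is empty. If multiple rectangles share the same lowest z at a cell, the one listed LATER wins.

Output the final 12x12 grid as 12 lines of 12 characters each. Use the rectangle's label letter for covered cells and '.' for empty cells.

............
...AAAAAAA..
...AAAAAAA..
...AAAAAAA..
...AAAAAAA..
.....CCC....
.....CCC....
.....CCC....
.....CCC.BB.
.........BB.
............
............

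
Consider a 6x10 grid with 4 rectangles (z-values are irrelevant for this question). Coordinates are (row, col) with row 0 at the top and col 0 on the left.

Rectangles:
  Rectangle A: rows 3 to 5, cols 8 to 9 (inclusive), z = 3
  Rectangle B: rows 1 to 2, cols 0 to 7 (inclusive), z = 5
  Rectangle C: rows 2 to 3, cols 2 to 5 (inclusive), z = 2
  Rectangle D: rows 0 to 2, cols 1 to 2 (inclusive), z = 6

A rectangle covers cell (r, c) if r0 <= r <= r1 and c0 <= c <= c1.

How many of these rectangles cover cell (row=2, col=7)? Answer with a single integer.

Answer: 1

Derivation:
Check cell (2,7):
  A: rows 3-5 cols 8-9 -> outside (row miss)
  B: rows 1-2 cols 0-7 -> covers
  C: rows 2-3 cols 2-5 -> outside (col miss)
  D: rows 0-2 cols 1-2 -> outside (col miss)
Count covering = 1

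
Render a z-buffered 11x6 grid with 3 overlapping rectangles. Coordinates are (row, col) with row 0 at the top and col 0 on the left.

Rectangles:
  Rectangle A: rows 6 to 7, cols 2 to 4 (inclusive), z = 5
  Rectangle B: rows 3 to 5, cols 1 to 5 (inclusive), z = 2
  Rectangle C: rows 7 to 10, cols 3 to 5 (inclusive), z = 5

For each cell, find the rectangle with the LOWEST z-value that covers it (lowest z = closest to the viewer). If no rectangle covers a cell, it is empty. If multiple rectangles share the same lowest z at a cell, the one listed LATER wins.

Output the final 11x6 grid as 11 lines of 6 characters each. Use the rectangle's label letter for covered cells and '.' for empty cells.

......
......
......
.BBBBB
.BBBBB
.BBBBB
..AAA.
..ACCC
...CCC
...CCC
...CCC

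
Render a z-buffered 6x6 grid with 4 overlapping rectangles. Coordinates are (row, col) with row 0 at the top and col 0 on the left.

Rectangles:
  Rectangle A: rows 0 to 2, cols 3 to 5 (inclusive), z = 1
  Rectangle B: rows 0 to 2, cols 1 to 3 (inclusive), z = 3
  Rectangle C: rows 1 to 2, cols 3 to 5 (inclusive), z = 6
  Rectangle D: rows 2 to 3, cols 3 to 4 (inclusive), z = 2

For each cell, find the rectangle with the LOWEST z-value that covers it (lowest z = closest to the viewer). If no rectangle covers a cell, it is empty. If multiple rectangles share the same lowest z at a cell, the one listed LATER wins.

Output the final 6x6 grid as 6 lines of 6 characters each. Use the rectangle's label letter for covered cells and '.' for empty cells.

.BBAAA
.BBAAA
.BBAAA
...DD.
......
......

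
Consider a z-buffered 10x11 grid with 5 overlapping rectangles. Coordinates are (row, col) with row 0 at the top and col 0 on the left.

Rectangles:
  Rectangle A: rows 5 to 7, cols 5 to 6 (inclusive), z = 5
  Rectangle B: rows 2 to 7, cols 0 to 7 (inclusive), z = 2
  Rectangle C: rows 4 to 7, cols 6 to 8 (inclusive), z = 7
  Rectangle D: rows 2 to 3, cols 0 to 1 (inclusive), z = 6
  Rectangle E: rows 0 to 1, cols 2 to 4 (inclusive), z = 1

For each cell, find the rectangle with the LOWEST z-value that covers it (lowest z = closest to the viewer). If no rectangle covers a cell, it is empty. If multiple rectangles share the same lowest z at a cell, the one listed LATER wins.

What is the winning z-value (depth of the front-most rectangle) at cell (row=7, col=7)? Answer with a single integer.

Answer: 2

Derivation:
Check cell (7,7):
  A: rows 5-7 cols 5-6 -> outside (col miss)
  B: rows 2-7 cols 0-7 z=2 -> covers; best now B (z=2)
  C: rows 4-7 cols 6-8 z=7 -> covers; best now B (z=2)
  D: rows 2-3 cols 0-1 -> outside (row miss)
  E: rows 0-1 cols 2-4 -> outside (row miss)
Winner: B at z=2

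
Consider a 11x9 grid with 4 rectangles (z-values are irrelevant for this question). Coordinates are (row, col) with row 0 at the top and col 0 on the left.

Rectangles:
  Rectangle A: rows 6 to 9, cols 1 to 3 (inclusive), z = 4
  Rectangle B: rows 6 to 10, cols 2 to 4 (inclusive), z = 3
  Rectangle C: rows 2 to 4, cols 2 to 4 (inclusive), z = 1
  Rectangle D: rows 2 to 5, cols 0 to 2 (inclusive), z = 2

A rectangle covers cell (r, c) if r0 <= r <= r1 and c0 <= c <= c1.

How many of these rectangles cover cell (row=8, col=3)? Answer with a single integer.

Answer: 2

Derivation:
Check cell (8,3):
  A: rows 6-9 cols 1-3 -> covers
  B: rows 6-10 cols 2-4 -> covers
  C: rows 2-4 cols 2-4 -> outside (row miss)
  D: rows 2-5 cols 0-2 -> outside (row miss)
Count covering = 2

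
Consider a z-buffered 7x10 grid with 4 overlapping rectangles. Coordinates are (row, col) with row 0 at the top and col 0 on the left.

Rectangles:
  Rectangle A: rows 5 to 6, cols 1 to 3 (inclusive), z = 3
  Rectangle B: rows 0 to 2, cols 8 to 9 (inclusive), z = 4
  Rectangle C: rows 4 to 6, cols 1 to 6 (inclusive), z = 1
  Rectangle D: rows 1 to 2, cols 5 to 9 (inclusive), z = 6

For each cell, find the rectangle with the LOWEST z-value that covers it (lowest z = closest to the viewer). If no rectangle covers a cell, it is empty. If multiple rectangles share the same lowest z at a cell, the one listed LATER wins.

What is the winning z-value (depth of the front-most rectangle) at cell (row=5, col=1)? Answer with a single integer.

Answer: 1

Derivation:
Check cell (5,1):
  A: rows 5-6 cols 1-3 z=3 -> covers; best now A (z=3)
  B: rows 0-2 cols 8-9 -> outside (row miss)
  C: rows 4-6 cols 1-6 z=1 -> covers; best now C (z=1)
  D: rows 1-2 cols 5-9 -> outside (row miss)
Winner: C at z=1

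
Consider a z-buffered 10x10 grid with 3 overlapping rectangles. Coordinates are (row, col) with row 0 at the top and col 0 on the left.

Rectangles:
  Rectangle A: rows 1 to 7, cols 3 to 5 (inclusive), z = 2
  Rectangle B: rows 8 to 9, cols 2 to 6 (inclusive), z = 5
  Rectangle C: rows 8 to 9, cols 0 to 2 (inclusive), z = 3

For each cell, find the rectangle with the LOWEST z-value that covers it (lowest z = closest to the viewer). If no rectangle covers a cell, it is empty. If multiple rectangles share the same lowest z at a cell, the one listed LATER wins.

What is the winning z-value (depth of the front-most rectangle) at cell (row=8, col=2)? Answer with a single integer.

Check cell (8,2):
  A: rows 1-7 cols 3-5 -> outside (row miss)
  B: rows 8-9 cols 2-6 z=5 -> covers; best now B (z=5)
  C: rows 8-9 cols 0-2 z=3 -> covers; best now C (z=3)
Winner: C at z=3

Answer: 3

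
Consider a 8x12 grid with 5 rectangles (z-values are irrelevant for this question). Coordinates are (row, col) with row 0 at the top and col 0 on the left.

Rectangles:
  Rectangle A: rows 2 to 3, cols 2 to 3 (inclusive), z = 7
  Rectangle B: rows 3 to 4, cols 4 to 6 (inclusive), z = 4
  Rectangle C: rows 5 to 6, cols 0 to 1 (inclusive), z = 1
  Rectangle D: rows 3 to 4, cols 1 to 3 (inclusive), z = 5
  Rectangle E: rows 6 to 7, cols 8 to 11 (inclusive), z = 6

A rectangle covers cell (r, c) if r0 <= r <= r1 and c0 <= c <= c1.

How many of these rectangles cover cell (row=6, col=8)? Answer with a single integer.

Answer: 1

Derivation:
Check cell (6,8):
  A: rows 2-3 cols 2-3 -> outside (row miss)
  B: rows 3-4 cols 4-6 -> outside (row miss)
  C: rows 5-6 cols 0-1 -> outside (col miss)
  D: rows 3-4 cols 1-3 -> outside (row miss)
  E: rows 6-7 cols 8-11 -> covers
Count covering = 1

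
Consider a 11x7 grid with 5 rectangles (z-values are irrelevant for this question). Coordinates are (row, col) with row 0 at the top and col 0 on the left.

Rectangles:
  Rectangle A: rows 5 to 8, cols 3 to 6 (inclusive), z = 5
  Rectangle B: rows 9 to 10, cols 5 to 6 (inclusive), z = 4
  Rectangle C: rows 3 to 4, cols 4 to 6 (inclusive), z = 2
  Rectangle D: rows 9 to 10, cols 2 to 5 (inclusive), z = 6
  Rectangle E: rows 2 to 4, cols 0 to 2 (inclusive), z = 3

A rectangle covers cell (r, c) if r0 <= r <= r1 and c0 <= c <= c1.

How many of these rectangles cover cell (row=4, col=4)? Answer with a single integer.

Check cell (4,4):
  A: rows 5-8 cols 3-6 -> outside (row miss)
  B: rows 9-10 cols 5-6 -> outside (row miss)
  C: rows 3-4 cols 4-6 -> covers
  D: rows 9-10 cols 2-5 -> outside (row miss)
  E: rows 2-4 cols 0-2 -> outside (col miss)
Count covering = 1

Answer: 1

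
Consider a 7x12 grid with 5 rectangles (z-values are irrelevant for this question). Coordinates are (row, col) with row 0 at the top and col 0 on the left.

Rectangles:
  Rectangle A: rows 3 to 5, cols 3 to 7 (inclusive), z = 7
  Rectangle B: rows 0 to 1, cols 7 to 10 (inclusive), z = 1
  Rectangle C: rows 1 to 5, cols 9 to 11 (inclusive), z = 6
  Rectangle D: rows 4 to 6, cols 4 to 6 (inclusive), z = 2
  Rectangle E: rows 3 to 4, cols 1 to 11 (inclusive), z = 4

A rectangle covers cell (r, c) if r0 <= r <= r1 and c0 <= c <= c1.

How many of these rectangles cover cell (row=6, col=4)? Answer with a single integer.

Check cell (6,4):
  A: rows 3-5 cols 3-7 -> outside (row miss)
  B: rows 0-1 cols 7-10 -> outside (row miss)
  C: rows 1-5 cols 9-11 -> outside (row miss)
  D: rows 4-6 cols 4-6 -> covers
  E: rows 3-4 cols 1-11 -> outside (row miss)
Count covering = 1

Answer: 1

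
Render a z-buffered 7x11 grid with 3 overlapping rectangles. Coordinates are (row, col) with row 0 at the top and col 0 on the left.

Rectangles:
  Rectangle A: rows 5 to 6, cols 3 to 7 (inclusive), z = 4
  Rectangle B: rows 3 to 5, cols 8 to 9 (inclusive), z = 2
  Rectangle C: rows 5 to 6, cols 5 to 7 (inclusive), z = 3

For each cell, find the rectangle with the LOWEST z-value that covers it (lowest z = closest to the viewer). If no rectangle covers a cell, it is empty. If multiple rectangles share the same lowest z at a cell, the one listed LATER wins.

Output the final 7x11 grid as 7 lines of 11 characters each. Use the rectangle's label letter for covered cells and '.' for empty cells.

...........
...........
...........
........BB.
........BB.
...AACCCBB.
...AACCC...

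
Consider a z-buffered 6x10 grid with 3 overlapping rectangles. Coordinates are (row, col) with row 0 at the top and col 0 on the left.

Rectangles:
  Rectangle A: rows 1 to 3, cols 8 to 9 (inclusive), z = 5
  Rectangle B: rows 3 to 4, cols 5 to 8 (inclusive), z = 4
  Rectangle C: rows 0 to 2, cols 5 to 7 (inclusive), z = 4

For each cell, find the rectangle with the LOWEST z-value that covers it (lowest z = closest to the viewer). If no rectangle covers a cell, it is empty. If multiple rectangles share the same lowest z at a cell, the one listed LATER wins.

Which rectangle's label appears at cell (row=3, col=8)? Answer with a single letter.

Check cell (3,8):
  A: rows 1-3 cols 8-9 z=5 -> covers; best now A (z=5)
  B: rows 3-4 cols 5-8 z=4 -> covers; best now B (z=4)
  C: rows 0-2 cols 5-7 -> outside (row miss)
Winner: B at z=4

Answer: B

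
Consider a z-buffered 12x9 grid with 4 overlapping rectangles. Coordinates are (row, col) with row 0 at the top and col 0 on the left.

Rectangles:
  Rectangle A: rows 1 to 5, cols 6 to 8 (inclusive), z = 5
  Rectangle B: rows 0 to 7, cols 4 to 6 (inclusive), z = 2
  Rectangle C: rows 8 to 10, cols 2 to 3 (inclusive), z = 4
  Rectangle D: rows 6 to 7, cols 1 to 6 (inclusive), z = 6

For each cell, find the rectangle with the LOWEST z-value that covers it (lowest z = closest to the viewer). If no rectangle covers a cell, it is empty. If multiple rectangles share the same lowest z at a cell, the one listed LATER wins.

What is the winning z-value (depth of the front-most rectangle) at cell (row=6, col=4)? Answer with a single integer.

Answer: 2

Derivation:
Check cell (6,4):
  A: rows 1-5 cols 6-8 -> outside (row miss)
  B: rows 0-7 cols 4-6 z=2 -> covers; best now B (z=2)
  C: rows 8-10 cols 2-3 -> outside (row miss)
  D: rows 6-7 cols 1-6 z=6 -> covers; best now B (z=2)
Winner: B at z=2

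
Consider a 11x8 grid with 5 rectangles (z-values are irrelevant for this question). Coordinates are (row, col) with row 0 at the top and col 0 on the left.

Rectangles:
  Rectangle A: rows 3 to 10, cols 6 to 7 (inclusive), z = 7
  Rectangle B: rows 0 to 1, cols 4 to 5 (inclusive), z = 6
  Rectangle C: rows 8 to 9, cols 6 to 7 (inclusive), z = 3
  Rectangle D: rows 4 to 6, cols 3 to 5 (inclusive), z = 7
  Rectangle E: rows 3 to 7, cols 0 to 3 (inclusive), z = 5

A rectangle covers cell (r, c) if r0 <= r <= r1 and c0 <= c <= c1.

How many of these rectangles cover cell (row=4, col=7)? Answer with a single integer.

Check cell (4,7):
  A: rows 3-10 cols 6-7 -> covers
  B: rows 0-1 cols 4-5 -> outside (row miss)
  C: rows 8-9 cols 6-7 -> outside (row miss)
  D: rows 4-6 cols 3-5 -> outside (col miss)
  E: rows 3-7 cols 0-3 -> outside (col miss)
Count covering = 1

Answer: 1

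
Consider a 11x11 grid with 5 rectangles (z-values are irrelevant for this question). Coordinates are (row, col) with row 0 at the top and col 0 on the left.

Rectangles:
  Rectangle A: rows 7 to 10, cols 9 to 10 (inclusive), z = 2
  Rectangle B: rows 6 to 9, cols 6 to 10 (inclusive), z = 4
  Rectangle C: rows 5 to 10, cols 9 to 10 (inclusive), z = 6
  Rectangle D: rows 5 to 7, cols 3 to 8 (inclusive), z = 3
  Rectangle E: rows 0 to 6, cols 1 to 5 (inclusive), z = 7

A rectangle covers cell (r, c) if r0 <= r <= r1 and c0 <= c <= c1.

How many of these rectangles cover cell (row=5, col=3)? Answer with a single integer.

Answer: 2

Derivation:
Check cell (5,3):
  A: rows 7-10 cols 9-10 -> outside (row miss)
  B: rows 6-9 cols 6-10 -> outside (row miss)
  C: rows 5-10 cols 9-10 -> outside (col miss)
  D: rows 5-7 cols 3-8 -> covers
  E: rows 0-6 cols 1-5 -> covers
Count covering = 2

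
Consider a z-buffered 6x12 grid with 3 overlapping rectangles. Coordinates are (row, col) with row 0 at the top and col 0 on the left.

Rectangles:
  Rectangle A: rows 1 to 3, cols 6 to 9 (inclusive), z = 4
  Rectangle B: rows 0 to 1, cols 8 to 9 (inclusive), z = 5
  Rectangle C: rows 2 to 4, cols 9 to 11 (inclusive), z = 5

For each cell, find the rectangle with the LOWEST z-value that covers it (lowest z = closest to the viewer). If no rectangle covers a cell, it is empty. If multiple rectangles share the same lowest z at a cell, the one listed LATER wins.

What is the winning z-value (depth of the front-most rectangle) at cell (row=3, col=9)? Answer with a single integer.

Check cell (3,9):
  A: rows 1-3 cols 6-9 z=4 -> covers; best now A (z=4)
  B: rows 0-1 cols 8-9 -> outside (row miss)
  C: rows 2-4 cols 9-11 z=5 -> covers; best now A (z=4)
Winner: A at z=4

Answer: 4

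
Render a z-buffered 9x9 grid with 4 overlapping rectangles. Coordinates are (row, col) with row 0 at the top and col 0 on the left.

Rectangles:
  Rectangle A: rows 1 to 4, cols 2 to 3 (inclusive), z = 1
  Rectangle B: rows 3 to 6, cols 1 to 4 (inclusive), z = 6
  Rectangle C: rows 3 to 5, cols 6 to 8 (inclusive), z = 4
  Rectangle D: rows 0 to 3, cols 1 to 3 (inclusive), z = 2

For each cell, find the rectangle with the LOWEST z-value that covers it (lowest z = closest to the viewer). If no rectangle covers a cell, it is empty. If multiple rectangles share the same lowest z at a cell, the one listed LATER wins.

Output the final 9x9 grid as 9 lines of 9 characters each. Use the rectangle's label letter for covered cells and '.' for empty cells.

.DDD.....
.DAA.....
.DAA.....
.DAAB.CCC
.BAAB.CCC
.BBBB.CCC
.BBBB....
.........
.........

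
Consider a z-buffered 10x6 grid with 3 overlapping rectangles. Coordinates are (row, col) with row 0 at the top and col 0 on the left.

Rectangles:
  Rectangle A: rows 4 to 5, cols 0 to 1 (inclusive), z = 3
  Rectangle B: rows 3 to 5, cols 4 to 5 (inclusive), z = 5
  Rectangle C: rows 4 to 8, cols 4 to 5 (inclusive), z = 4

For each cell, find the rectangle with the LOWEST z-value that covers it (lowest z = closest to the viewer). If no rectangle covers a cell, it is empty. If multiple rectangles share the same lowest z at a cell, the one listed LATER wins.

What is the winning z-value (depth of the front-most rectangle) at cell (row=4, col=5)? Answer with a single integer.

Answer: 4

Derivation:
Check cell (4,5):
  A: rows 4-5 cols 0-1 -> outside (col miss)
  B: rows 3-5 cols 4-5 z=5 -> covers; best now B (z=5)
  C: rows 4-8 cols 4-5 z=4 -> covers; best now C (z=4)
Winner: C at z=4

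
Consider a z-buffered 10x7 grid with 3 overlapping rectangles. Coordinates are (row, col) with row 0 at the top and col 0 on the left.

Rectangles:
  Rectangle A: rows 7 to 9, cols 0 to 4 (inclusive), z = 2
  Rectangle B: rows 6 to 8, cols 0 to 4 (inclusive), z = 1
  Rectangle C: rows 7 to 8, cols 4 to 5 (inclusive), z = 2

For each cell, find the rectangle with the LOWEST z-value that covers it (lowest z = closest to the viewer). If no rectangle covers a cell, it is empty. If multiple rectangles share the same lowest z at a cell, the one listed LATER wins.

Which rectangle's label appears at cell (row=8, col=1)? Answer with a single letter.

Answer: B

Derivation:
Check cell (8,1):
  A: rows 7-9 cols 0-4 z=2 -> covers; best now A (z=2)
  B: rows 6-8 cols 0-4 z=1 -> covers; best now B (z=1)
  C: rows 7-8 cols 4-5 -> outside (col miss)
Winner: B at z=1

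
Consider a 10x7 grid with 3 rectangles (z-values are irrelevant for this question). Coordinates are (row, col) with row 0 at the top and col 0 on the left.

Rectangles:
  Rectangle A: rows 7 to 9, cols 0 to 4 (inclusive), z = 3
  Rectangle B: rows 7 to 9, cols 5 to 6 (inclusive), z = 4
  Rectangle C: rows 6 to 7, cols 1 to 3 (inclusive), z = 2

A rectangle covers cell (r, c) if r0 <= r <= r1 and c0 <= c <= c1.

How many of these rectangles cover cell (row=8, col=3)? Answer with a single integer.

Answer: 1

Derivation:
Check cell (8,3):
  A: rows 7-9 cols 0-4 -> covers
  B: rows 7-9 cols 5-6 -> outside (col miss)
  C: rows 6-7 cols 1-3 -> outside (row miss)
Count covering = 1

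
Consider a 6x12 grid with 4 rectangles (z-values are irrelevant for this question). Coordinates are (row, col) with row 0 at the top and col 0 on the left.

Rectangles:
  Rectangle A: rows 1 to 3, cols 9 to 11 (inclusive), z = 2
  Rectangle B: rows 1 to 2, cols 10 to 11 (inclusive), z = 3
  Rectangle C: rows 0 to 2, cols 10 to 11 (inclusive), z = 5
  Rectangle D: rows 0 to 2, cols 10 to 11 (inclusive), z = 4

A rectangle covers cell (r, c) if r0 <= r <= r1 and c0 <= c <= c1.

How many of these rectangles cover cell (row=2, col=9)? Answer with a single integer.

Check cell (2,9):
  A: rows 1-3 cols 9-11 -> covers
  B: rows 1-2 cols 10-11 -> outside (col miss)
  C: rows 0-2 cols 10-11 -> outside (col miss)
  D: rows 0-2 cols 10-11 -> outside (col miss)
Count covering = 1

Answer: 1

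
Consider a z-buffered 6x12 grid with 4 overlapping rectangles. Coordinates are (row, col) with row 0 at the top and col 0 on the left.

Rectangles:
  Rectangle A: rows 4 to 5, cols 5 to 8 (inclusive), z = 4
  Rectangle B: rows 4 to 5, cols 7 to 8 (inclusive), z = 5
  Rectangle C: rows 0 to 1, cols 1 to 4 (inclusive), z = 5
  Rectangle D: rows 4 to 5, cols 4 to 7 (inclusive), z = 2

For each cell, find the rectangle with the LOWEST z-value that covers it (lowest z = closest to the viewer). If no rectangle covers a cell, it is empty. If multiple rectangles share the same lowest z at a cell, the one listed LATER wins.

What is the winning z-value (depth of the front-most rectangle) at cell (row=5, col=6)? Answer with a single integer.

Check cell (5,6):
  A: rows 4-5 cols 5-8 z=4 -> covers; best now A (z=4)
  B: rows 4-5 cols 7-8 -> outside (col miss)
  C: rows 0-1 cols 1-4 -> outside (row miss)
  D: rows 4-5 cols 4-7 z=2 -> covers; best now D (z=2)
Winner: D at z=2

Answer: 2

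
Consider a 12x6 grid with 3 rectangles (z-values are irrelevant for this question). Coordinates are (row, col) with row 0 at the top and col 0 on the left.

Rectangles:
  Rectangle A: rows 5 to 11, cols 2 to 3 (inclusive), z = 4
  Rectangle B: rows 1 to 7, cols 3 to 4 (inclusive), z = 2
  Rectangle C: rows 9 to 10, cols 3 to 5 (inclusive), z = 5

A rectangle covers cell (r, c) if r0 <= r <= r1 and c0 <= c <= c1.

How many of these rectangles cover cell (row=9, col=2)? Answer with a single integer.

Check cell (9,2):
  A: rows 5-11 cols 2-3 -> covers
  B: rows 1-7 cols 3-4 -> outside (row miss)
  C: rows 9-10 cols 3-5 -> outside (col miss)
Count covering = 1

Answer: 1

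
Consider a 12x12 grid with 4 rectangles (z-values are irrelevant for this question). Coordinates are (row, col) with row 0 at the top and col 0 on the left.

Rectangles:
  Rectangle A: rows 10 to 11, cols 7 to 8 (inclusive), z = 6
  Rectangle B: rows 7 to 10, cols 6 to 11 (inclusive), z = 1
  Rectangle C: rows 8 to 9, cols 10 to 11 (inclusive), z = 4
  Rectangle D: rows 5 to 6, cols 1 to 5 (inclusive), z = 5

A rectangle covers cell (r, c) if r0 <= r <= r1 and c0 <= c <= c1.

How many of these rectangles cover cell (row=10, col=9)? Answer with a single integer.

Check cell (10,9):
  A: rows 10-11 cols 7-8 -> outside (col miss)
  B: rows 7-10 cols 6-11 -> covers
  C: rows 8-9 cols 10-11 -> outside (row miss)
  D: rows 5-6 cols 1-5 -> outside (row miss)
Count covering = 1

Answer: 1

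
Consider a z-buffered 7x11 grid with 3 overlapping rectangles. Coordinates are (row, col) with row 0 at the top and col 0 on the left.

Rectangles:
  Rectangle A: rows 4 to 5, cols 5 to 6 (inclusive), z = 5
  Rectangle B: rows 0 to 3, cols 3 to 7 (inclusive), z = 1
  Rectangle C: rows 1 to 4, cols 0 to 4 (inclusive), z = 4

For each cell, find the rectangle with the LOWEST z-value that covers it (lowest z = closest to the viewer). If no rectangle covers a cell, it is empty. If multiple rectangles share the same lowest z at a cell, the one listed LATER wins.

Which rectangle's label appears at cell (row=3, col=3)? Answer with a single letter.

Answer: B

Derivation:
Check cell (3,3):
  A: rows 4-5 cols 5-6 -> outside (row miss)
  B: rows 0-3 cols 3-7 z=1 -> covers; best now B (z=1)
  C: rows 1-4 cols 0-4 z=4 -> covers; best now B (z=1)
Winner: B at z=1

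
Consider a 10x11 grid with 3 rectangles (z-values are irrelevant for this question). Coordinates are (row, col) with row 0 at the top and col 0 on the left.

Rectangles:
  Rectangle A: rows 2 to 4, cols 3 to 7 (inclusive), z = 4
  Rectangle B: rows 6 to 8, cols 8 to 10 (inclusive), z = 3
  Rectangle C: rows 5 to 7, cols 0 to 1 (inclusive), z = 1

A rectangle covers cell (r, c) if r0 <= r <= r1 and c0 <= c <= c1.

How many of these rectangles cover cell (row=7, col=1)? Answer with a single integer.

Check cell (7,1):
  A: rows 2-4 cols 3-7 -> outside (row miss)
  B: rows 6-8 cols 8-10 -> outside (col miss)
  C: rows 5-7 cols 0-1 -> covers
Count covering = 1

Answer: 1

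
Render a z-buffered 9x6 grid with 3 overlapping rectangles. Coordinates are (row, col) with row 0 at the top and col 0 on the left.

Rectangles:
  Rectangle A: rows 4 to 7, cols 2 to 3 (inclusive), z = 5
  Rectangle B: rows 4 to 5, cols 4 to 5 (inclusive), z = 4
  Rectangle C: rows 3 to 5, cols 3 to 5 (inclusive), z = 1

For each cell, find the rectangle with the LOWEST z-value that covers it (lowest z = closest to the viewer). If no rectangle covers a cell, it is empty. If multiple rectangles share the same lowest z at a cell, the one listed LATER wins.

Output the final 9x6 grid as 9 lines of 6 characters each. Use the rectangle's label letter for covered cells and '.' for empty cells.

......
......
......
...CCC
..ACCC
..ACCC
..AA..
..AA..
......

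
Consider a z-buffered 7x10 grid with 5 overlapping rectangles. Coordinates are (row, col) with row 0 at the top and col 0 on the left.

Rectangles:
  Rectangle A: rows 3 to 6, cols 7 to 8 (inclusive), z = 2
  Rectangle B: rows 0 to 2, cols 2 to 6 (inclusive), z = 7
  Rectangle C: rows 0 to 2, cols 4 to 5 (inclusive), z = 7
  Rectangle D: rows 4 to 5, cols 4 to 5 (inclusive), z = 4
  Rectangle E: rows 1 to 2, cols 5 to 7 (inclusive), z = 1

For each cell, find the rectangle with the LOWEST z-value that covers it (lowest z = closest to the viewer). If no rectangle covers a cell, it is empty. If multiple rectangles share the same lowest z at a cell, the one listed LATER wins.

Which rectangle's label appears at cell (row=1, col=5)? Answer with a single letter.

Check cell (1,5):
  A: rows 3-6 cols 7-8 -> outside (row miss)
  B: rows 0-2 cols 2-6 z=7 -> covers; best now B (z=7)
  C: rows 0-2 cols 4-5 z=7 -> covers; best now C (z=7)
  D: rows 4-5 cols 4-5 -> outside (row miss)
  E: rows 1-2 cols 5-7 z=1 -> covers; best now E (z=1)
Winner: E at z=1

Answer: E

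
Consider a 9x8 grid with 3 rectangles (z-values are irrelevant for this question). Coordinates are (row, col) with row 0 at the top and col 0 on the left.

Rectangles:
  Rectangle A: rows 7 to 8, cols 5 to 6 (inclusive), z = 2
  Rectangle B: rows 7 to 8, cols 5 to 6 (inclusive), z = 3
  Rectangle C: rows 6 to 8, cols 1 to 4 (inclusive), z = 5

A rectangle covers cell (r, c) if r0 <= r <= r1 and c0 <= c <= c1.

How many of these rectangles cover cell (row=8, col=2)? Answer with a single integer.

Answer: 1

Derivation:
Check cell (8,2):
  A: rows 7-8 cols 5-6 -> outside (col miss)
  B: rows 7-8 cols 5-6 -> outside (col miss)
  C: rows 6-8 cols 1-4 -> covers
Count covering = 1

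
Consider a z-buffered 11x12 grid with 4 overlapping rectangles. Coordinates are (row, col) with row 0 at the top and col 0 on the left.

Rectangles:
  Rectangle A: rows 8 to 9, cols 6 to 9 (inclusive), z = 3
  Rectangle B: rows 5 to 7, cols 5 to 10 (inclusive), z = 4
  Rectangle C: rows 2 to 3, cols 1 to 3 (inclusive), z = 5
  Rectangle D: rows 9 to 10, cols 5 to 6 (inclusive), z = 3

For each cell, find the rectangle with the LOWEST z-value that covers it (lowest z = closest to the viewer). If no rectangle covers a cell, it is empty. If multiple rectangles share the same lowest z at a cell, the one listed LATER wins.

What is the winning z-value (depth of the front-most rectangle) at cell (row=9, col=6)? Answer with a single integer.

Check cell (9,6):
  A: rows 8-9 cols 6-9 z=3 -> covers; best now A (z=3)
  B: rows 5-7 cols 5-10 -> outside (row miss)
  C: rows 2-3 cols 1-3 -> outside (row miss)
  D: rows 9-10 cols 5-6 z=3 -> covers; best now D (z=3)
Winner: D at z=3

Answer: 3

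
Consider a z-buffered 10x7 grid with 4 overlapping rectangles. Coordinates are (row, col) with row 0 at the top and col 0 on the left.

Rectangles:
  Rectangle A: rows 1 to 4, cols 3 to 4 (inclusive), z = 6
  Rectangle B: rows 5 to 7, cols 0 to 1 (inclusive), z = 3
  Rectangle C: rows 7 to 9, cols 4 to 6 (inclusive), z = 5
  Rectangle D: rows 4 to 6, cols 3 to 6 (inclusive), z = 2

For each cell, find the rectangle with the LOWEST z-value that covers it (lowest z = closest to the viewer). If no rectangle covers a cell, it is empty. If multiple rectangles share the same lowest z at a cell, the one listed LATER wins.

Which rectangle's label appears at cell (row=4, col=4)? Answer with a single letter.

Check cell (4,4):
  A: rows 1-4 cols 3-4 z=6 -> covers; best now A (z=6)
  B: rows 5-7 cols 0-1 -> outside (row miss)
  C: rows 7-9 cols 4-6 -> outside (row miss)
  D: rows 4-6 cols 3-6 z=2 -> covers; best now D (z=2)
Winner: D at z=2

Answer: D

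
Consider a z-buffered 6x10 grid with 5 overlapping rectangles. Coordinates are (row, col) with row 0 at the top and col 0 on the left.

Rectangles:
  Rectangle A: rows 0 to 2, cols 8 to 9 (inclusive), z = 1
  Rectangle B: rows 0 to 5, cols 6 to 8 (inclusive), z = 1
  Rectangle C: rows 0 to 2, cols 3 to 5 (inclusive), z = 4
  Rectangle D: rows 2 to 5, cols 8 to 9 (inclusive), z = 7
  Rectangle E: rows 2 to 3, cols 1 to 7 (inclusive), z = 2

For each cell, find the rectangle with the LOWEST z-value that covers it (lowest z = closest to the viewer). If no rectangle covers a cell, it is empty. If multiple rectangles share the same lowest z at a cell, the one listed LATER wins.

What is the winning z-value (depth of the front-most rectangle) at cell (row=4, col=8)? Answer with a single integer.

Check cell (4,8):
  A: rows 0-2 cols 8-9 -> outside (row miss)
  B: rows 0-5 cols 6-8 z=1 -> covers; best now B (z=1)
  C: rows 0-2 cols 3-5 -> outside (row miss)
  D: rows 2-5 cols 8-9 z=7 -> covers; best now B (z=1)
  E: rows 2-3 cols 1-7 -> outside (row miss)
Winner: B at z=1

Answer: 1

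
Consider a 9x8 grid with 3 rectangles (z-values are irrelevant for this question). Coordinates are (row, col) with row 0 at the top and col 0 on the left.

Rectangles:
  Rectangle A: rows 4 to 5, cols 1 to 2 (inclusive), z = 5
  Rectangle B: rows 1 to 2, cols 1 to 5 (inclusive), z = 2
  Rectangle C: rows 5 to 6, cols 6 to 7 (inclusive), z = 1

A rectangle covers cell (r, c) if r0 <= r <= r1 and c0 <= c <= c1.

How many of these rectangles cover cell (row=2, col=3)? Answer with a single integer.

Answer: 1

Derivation:
Check cell (2,3):
  A: rows 4-5 cols 1-2 -> outside (row miss)
  B: rows 1-2 cols 1-5 -> covers
  C: rows 5-6 cols 6-7 -> outside (row miss)
Count covering = 1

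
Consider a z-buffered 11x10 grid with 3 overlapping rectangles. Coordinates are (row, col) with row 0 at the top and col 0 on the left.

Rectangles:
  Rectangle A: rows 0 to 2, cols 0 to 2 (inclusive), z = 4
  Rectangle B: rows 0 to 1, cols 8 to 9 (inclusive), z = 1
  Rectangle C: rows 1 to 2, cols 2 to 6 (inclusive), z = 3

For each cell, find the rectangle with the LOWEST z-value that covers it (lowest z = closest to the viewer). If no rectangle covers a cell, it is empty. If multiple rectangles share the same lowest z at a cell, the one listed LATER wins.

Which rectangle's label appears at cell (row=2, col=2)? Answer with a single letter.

Check cell (2,2):
  A: rows 0-2 cols 0-2 z=4 -> covers; best now A (z=4)
  B: rows 0-1 cols 8-9 -> outside (row miss)
  C: rows 1-2 cols 2-6 z=3 -> covers; best now C (z=3)
Winner: C at z=3

Answer: C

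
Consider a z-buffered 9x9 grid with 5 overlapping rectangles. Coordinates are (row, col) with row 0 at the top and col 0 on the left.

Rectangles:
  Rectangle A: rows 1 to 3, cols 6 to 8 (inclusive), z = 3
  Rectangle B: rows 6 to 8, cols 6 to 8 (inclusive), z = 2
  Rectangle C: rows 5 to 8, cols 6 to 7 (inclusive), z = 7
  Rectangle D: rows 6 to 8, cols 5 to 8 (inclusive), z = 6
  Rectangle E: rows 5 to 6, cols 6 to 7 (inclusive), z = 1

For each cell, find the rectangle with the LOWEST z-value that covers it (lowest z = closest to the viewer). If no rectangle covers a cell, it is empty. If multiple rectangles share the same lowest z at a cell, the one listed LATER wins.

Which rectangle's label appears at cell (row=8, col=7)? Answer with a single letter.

Check cell (8,7):
  A: rows 1-3 cols 6-8 -> outside (row miss)
  B: rows 6-8 cols 6-8 z=2 -> covers; best now B (z=2)
  C: rows 5-8 cols 6-7 z=7 -> covers; best now B (z=2)
  D: rows 6-8 cols 5-8 z=6 -> covers; best now B (z=2)
  E: rows 5-6 cols 6-7 -> outside (row miss)
Winner: B at z=2

Answer: B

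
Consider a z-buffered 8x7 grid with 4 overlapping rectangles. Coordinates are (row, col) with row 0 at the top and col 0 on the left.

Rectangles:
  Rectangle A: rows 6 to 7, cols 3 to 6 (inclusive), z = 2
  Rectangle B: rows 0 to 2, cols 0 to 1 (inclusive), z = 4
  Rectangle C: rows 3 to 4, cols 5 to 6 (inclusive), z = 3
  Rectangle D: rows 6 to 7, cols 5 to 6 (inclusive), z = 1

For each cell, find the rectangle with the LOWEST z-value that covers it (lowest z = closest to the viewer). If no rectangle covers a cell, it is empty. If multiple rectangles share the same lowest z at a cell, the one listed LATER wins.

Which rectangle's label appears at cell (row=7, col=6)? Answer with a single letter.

Answer: D

Derivation:
Check cell (7,6):
  A: rows 6-7 cols 3-6 z=2 -> covers; best now A (z=2)
  B: rows 0-2 cols 0-1 -> outside (row miss)
  C: rows 3-4 cols 5-6 -> outside (row miss)
  D: rows 6-7 cols 5-6 z=1 -> covers; best now D (z=1)
Winner: D at z=1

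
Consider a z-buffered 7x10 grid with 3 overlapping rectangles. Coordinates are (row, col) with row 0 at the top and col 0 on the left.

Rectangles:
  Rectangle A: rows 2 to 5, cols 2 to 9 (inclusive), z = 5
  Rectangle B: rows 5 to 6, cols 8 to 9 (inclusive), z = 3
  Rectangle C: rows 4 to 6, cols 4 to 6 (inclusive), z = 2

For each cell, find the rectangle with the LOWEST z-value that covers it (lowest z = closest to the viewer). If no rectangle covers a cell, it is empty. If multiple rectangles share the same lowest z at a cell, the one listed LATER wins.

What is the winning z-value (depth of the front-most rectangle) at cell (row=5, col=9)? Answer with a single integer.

Check cell (5,9):
  A: rows 2-5 cols 2-9 z=5 -> covers; best now A (z=5)
  B: rows 5-6 cols 8-9 z=3 -> covers; best now B (z=3)
  C: rows 4-6 cols 4-6 -> outside (col miss)
Winner: B at z=3

Answer: 3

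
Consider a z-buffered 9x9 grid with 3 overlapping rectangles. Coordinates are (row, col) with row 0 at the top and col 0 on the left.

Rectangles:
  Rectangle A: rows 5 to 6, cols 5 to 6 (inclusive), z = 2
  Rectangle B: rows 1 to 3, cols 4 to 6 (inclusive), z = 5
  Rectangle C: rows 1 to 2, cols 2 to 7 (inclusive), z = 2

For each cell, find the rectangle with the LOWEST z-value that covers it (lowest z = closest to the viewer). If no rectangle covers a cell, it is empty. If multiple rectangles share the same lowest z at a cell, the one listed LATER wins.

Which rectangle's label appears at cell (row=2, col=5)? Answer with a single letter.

Check cell (2,5):
  A: rows 5-6 cols 5-6 -> outside (row miss)
  B: rows 1-3 cols 4-6 z=5 -> covers; best now B (z=5)
  C: rows 1-2 cols 2-7 z=2 -> covers; best now C (z=2)
Winner: C at z=2

Answer: C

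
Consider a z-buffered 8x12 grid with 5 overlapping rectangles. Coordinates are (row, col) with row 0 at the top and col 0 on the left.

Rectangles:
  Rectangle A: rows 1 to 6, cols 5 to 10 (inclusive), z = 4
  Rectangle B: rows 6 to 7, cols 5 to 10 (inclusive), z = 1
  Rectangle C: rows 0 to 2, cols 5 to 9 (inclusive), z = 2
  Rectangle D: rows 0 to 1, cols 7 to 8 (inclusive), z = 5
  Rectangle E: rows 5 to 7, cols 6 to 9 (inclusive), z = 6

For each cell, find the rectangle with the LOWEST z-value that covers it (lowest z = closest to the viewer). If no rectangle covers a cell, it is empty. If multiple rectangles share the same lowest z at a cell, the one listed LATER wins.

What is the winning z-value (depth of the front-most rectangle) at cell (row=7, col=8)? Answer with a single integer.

Answer: 1

Derivation:
Check cell (7,8):
  A: rows 1-6 cols 5-10 -> outside (row miss)
  B: rows 6-7 cols 5-10 z=1 -> covers; best now B (z=1)
  C: rows 0-2 cols 5-9 -> outside (row miss)
  D: rows 0-1 cols 7-8 -> outside (row miss)
  E: rows 5-7 cols 6-9 z=6 -> covers; best now B (z=1)
Winner: B at z=1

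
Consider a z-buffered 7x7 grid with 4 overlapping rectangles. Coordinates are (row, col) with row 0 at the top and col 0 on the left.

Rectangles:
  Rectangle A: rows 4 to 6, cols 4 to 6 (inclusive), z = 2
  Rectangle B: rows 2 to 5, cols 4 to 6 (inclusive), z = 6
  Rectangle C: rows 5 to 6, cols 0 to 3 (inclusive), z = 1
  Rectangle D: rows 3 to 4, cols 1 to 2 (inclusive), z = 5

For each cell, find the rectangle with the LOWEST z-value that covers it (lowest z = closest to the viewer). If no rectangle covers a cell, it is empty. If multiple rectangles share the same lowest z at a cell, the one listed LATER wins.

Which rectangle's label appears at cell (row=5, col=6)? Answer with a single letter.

Answer: A

Derivation:
Check cell (5,6):
  A: rows 4-6 cols 4-6 z=2 -> covers; best now A (z=2)
  B: rows 2-5 cols 4-6 z=6 -> covers; best now A (z=2)
  C: rows 5-6 cols 0-3 -> outside (col miss)
  D: rows 3-4 cols 1-2 -> outside (row miss)
Winner: A at z=2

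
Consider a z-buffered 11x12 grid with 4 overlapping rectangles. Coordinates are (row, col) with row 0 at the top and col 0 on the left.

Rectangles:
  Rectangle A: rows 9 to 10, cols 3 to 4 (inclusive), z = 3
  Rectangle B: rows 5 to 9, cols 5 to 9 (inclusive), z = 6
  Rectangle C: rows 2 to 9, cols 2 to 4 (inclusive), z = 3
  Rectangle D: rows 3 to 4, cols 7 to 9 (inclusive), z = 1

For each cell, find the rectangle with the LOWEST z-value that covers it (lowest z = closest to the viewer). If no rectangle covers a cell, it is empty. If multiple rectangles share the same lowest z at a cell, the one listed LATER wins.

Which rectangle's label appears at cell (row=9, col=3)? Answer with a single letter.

Check cell (9,3):
  A: rows 9-10 cols 3-4 z=3 -> covers; best now A (z=3)
  B: rows 5-9 cols 5-9 -> outside (col miss)
  C: rows 2-9 cols 2-4 z=3 -> covers; best now C (z=3)
  D: rows 3-4 cols 7-9 -> outside (row miss)
Winner: C at z=3

Answer: C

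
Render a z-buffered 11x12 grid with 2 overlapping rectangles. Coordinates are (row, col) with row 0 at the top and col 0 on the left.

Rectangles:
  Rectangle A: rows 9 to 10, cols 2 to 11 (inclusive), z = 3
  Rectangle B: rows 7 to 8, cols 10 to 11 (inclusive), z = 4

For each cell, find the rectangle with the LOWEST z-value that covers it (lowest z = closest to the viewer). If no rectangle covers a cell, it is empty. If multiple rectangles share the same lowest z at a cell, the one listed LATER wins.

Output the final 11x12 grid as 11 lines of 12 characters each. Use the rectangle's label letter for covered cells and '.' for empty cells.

............
............
............
............
............
............
............
..........BB
..........BB
..AAAAAAAAAA
..AAAAAAAAAA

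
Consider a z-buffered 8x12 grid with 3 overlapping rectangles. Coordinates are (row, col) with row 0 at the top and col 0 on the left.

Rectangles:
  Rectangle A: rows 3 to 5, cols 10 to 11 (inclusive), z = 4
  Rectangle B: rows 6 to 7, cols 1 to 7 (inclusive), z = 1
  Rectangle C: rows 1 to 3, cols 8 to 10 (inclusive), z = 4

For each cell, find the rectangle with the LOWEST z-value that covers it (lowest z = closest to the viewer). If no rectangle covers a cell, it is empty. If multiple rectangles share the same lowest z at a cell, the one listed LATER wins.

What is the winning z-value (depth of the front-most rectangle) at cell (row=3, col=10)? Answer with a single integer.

Check cell (3,10):
  A: rows 3-5 cols 10-11 z=4 -> covers; best now A (z=4)
  B: rows 6-7 cols 1-7 -> outside (row miss)
  C: rows 1-3 cols 8-10 z=4 -> covers; best now C (z=4)
Winner: C at z=4

Answer: 4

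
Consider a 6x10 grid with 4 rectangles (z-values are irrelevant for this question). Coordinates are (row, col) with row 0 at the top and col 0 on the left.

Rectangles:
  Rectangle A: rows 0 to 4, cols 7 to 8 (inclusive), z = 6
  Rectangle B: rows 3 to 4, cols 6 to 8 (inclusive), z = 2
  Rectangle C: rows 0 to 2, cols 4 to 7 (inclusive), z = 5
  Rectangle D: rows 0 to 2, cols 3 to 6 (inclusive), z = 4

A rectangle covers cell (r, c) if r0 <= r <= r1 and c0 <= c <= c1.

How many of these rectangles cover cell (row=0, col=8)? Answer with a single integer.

Check cell (0,8):
  A: rows 0-4 cols 7-8 -> covers
  B: rows 3-4 cols 6-8 -> outside (row miss)
  C: rows 0-2 cols 4-7 -> outside (col miss)
  D: rows 0-2 cols 3-6 -> outside (col miss)
Count covering = 1

Answer: 1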